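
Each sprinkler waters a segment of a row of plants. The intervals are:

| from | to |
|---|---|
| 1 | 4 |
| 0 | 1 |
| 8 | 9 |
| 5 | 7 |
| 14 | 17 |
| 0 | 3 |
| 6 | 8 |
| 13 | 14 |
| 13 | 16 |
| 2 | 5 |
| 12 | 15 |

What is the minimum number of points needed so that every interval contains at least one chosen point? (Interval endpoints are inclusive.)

4

Process intervals by earliest right end; each time one isn't hit yet, stab at its right endpoint.
Sorted: [0,1] [0,3] [1,4] [2,5] [5,7] [6,8] [8,9] [13,14] [12,15] [13,16] [14,17]
{[0,1],[0,3],[1,4]} hit by 1; {[2,5],[5,7]} hit by 5; {[6,8],[8,9]} hit by 8; {[13,14],[12,15],[13,16],[14,17]} hit by 14.
Points: 1, 5, 8, 14 (4 total).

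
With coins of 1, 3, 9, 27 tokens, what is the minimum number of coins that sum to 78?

6

Greedy: take as many of the largest coin as possible, then repeat with the remainder.
78 − 2×27→24 − 2×9→6 − 2×3→0
Total coins = 2 + 2 + 2 = 6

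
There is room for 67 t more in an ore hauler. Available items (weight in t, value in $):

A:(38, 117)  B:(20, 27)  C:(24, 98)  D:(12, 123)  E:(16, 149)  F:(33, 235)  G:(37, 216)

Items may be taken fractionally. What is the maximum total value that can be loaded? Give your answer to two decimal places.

542.03

Order: D (123/12=10.25) > E (149/16=9.31) > F (235/33=7.12) > G (216/37=5.84) > C (98/24=4.08) > A (117/38=3.08) > B (27/20=1.35)
Fill: take D (12 @ 123) → take E (16 @ 149) → take F (33 @ 235) → take 6/37 of G → 35.03; 67/67 used.
Total value = 542.03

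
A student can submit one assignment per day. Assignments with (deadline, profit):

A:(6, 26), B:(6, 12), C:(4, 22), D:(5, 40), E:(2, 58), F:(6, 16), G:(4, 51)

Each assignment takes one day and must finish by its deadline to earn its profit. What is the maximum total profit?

213

By profit: E(d2,58), G(d4,51), D(d5,40), A(d6,26), C(d4,22), F(d6,16), B(d6,12)
E→slot 2; G→slot 4; D→slot 5; A→slot 6; C→slot 3; F→slot 1; B skipped.
Profit = 16 + 58 + 22 + 51 + 40 + 26 = 213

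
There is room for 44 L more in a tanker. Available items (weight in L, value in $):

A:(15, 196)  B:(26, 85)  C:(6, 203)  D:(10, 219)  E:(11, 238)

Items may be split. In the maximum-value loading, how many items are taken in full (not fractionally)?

Greedy by value/weight ratio, highest first.
Ratios (sorted): C 33.83, D 21.90, E 21.64, A 13.07, B 3.27
take C (6 @ 203); take D (10 @ 219); take E (11 @ 238); take A (15 @ 196); take 2/26 of B → 6.54. Capacity used 44/44.
4 item(s) taken whole; one partial (take 2/26 of B).

4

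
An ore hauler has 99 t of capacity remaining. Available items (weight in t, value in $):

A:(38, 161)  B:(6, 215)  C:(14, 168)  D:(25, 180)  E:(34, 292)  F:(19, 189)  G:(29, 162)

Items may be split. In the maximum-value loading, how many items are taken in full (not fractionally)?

Sort by value per unit weight and fill in that order.
Ratios (sorted): B 35.83, C 12.00, F 9.95, E 8.59, D 7.20, G 5.59, A 4.24
take B (6 @ 215); take C (14 @ 168); take F (19 @ 189); take E (34 @ 292); take D (25 @ 180); take 1/29 of G → 5.59. Capacity used 99/99.
5 item(s) taken whole; one partial (take 1/29 of G).

5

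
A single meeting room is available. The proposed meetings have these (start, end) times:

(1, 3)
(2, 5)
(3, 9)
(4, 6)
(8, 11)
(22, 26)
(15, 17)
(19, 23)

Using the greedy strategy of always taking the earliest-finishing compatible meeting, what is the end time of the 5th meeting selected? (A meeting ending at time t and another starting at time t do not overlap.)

23

Sorted by end: (1,3)  (2,5)  (4,6)  (3,9)  (8,11)  (15,17)  (19,23)  (22,26)
take (1,3); take (4,6); take (8,11); take (15,17); take (19,23); skip (22,26).
Selected: (1,3) (4,6) (8,11) (15,17) (19,23)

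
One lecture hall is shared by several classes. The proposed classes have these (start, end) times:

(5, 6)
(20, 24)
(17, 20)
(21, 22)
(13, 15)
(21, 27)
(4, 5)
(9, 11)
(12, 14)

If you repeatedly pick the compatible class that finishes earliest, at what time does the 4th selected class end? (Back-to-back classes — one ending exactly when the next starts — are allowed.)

Sort by end time and greedily take each interval whose start is ≥ the last chosen end.
Sorted by end: (4,5)  (5,6)  (9,11)  (12,14)  (13,15)  (17,20)  (21,22)  (20,24)  (21,27)
take (4,5); take (5,6); take (9,11); take (12,14); skip (13,15); take (17,20); take (21,22).
Selected: (4,5) (5,6) (9,11) (12,14) (17,20) (21,22)

14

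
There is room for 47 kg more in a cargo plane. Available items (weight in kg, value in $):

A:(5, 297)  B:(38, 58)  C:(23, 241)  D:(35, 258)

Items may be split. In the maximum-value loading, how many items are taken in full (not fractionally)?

2

Order: A (297/5=59.40) > C (241/23=10.48) > D (258/35=7.37) > B (58/38=1.53)
Fill: take A (5 @ 297) → take C (23 @ 241) → take 19/35 of D → 140.06; 47/47 used.
2 item(s) taken whole; one partial (take 19/35 of D).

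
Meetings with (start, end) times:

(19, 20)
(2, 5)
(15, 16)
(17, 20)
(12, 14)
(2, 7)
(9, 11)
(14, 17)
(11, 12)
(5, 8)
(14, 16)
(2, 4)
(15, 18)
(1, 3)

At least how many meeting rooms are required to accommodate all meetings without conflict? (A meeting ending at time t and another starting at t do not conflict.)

Events (time:±→running): 1:+→1 2:+→2 2:+→3 2:+→4 … peak 4.

4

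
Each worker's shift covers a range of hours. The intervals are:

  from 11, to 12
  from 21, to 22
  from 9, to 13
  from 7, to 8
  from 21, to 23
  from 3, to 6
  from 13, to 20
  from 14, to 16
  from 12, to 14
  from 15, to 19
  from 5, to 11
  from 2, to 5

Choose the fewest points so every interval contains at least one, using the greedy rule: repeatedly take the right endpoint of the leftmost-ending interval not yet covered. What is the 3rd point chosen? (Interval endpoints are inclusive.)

12

Sort by right endpoint; whenever an interval is uncovered, place a point at its right end.
By right end: [2,5]  [3,6]  [7,8]  [5,11]  [11,12]  [9,13]  [12,14]  [14,16]  [15,19]  [13,20]  [21,22]  [21,23]
[2,5] uncovered → point at 5; [7,8] uncovered → point at 8; [11,12] uncovered → point at 12; [14,16] uncovered → point at 16; [21,22] uncovered → point at 22.
Points: 5, 8, 12, 16, 22 (5 total).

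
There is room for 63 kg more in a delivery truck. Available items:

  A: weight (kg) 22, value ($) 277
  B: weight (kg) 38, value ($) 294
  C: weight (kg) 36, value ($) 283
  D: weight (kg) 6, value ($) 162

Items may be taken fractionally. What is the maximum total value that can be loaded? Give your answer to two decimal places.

Greedy by value/weight ratio, highest first.
Order: D (162/6=27.00) > A (277/22=12.59) > C (283/36=7.86) > B (294/38=7.74)
Fill: take D (6 @ 162) → take A (22 @ 277) → take 35/36 of C → 275.14; 63/63 used.
Total value = 714.14

714.14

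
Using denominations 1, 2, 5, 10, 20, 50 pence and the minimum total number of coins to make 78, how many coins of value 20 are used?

1

Greedy: take as many of the largest coin as possible, then repeat with the remainder.
78 − 1×50→28 − 1×20→8 − 1×5→3 − 1×2→1 − 1×1→0
Count of 20: 1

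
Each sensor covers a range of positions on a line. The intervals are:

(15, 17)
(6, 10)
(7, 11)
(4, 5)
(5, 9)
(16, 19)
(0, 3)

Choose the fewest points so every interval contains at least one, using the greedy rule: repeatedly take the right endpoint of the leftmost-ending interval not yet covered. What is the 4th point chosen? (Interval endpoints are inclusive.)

Sort by right endpoint; whenever an interval is uncovered, place a point at its right end.
Sorted: [0,3] [4,5] [5,9] [6,10] [7,11] [15,17] [16,19]
{[0,3]} hit by 3; {[4,5],[5,9]} hit by 5; {[6,10],[7,11]} hit by 10; {[15,17],[16,19]} hit by 17.
Points: 3, 5, 10, 17 (4 total).

17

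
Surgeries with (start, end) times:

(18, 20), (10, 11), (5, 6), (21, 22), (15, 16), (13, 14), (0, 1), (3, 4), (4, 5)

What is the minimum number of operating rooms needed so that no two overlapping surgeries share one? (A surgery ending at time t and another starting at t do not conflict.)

1

Events (time:±→running): 0:+→1 … peak 1.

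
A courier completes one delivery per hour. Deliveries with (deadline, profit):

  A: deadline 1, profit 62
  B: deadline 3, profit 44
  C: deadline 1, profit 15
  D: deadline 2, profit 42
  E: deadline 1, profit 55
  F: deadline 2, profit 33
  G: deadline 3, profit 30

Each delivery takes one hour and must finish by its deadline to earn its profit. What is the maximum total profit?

148

Profit order: A=62 E=55 B=44 D=42 F=33 G=30 C=15
Assign: A→slot 1, E skipped, B→slot 3, D→slot 2, F skipped, G skipped, C skipped.
Slots: [1:A] [2:D] [3:B]
Profit = 62 + 42 + 44 = 148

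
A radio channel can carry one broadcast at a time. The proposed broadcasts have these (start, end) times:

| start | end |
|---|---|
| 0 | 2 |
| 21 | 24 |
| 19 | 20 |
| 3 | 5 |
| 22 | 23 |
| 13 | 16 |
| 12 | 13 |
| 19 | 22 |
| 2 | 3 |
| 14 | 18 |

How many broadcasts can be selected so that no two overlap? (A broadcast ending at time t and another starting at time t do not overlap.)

By end time: (0,2), (2,3), (3,5), (12,13), (13,16), (14,18), (19,20), (19,22), (22,23), (21,24).
Pick (0,2); next start ≥ 2 → (2,3); next start ≥ 3 → (3,5); next start ≥ 5 → (12,13); next start ≥ 13 → (13,16); next start ≥ 16 → (19,20); next start ≥ 20 → (22,23).
Selected 7 broadcasts.

7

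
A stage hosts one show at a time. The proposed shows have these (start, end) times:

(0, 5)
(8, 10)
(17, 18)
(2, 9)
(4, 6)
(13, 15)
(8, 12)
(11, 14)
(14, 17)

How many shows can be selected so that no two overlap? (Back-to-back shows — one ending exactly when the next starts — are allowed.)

By end time: (0,5), (4,6), (2,9), (8,10), (8,12), (11,14), (13,15), (14,17), (17,18).
Pick (0,5); next start ≥ 5 → (8,10); next start ≥ 10 → (11,14); next start ≥ 14 → (14,17); next start ≥ 17 → (17,18).
Selected 5 shows.

5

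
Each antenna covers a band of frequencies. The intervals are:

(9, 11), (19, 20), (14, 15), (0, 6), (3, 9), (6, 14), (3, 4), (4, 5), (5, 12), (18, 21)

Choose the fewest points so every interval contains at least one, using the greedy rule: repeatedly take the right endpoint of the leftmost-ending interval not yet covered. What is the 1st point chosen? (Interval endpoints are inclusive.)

4

Process intervals by earliest right end; each time one isn't hit yet, stab at its right endpoint.
Sorted: [3,4] [4,5] [0,6] [3,9] [9,11] [5,12] [6,14] [14,15] [19,20] [18,21]
{[3,4],[4,5],[0,6],[3,9]} hit by 4; {[9,11],[5,12],[6,14]} hit by 11; {[14,15]} hit by 15; {[19,20],[18,21]} hit by 20.
Points: 4, 11, 15, 20 (4 total).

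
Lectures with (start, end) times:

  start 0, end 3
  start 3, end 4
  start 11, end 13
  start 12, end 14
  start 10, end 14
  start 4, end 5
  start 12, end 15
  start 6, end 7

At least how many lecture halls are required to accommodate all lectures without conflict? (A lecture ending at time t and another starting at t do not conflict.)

Count concurrent intervals with a sweep; the peak is the room count.
Events (time:±→running): 0:+→1 3:-→0 3:+→1 4:-→0 4:+→1 5:-→0 6:+→1 7:-→0 10:+→1 11:+→2 12:+→3 12:+→4 … peak 4.

4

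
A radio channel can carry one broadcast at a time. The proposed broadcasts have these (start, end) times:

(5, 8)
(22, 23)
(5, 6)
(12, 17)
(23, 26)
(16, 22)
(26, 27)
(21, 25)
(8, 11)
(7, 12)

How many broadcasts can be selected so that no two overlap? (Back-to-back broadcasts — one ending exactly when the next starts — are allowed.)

Greedy by earliest finish: after sorting by end time, pick each interval compatible with the last pick.
Sorted by end: (5,6)  (5,8)  (8,11)  (7,12)  (12,17)  (16,22)  (22,23)  (21,25)  (23,26)  (26,27)
take (5,6); skip (5,8); take (8,11); take (12,17); take (22,23); take (23,26); take (26,27).
Selected 6 broadcasts.

6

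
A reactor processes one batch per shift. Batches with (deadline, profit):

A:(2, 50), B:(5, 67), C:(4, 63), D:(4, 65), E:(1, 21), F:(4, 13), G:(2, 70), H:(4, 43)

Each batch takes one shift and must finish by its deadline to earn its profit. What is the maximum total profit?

315

Take jobs in profit order; each goes to the latest open slot no later than its deadline.
By profit: G(d2,70), B(d5,67), D(d4,65), C(d4,63), A(d2,50), H(d4,43), E(d1,21), F(d4,13)
G→slot 2; B→slot 5; D→slot 4; C→slot 3; A→slot 1; H skipped; E skipped; F skipped.
Profit = 50 + 70 + 63 + 65 + 67 = 315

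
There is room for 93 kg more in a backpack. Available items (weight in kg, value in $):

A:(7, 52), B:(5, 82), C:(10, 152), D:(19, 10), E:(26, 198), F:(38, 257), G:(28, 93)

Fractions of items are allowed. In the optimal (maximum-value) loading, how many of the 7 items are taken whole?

Greedy by value/weight ratio, highest first.
Ratios (sorted): B 16.40, C 15.20, E 7.62, A 7.43, F 6.76, G 3.32, D 0.53
take B (5 @ 82); take C (10 @ 152); take E (26 @ 198); take A (7 @ 52); take F (38 @ 257); take 7/28 of G → 23.25. Capacity used 93/93.
5 item(s) taken whole; one partial (take 7/28 of G).

5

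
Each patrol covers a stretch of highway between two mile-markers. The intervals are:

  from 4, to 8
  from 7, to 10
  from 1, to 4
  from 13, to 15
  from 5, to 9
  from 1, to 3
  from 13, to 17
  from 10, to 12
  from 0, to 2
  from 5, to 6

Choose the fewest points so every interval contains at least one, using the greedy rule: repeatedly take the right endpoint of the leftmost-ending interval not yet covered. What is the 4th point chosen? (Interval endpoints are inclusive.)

15

Sort by right endpoint; whenever an interval is uncovered, place a point at its right end.
Sorted: [0,2] [1,3] [1,4] [5,6] [4,8] [5,9] [7,10] [10,12] [13,15] [13,17]
{[0,2],[1,3],[1,4]} hit by 2; {[5,6],[4,8],[5,9]} hit by 6; {[7,10],[10,12]} hit by 10; {[13,15],[13,17]} hit by 15.
Points: 2, 6, 10, 15 (4 total).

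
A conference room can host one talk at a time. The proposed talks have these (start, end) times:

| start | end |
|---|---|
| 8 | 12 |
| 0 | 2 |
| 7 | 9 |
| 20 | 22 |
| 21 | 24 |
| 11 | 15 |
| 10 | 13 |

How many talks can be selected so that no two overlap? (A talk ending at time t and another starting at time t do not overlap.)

Sorted by end: (0,2)  (7,9)  (8,12)  (10,13)  (11,15)  (20,22)  (21,24)
take (0,2); take (7,9); take (10,13); take (20,22).
Selected 4 talks.

4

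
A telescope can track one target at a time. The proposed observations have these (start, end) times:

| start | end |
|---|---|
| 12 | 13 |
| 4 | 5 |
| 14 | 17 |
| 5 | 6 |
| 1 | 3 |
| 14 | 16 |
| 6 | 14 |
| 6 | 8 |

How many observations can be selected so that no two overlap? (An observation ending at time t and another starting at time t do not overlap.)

6

Sorted by end: (1,3)  (4,5)  (5,6)  (6,8)  (12,13)  (6,14)  (14,16)  (14,17)
take (1,3); take (4,5); take (5,6); take (6,8); take (12,13); skip (6,14); take (14,16).
Selected 6 observations.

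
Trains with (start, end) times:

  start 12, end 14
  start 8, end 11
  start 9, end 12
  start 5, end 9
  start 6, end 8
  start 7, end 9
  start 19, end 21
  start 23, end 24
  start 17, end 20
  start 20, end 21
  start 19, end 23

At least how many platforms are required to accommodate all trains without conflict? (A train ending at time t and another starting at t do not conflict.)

The answer is the maximum number of intervals overlapping at any instant.
Events (time:±→running): 5:+→1 6:+→2 7:+→3 … peak 3.

3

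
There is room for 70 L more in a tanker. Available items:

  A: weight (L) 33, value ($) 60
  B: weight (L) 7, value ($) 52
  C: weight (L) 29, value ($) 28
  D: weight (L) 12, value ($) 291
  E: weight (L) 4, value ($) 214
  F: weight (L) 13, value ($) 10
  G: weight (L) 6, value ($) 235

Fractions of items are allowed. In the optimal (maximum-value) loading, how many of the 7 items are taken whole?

5

Sort by value per unit weight and fill in that order.
Ratios (sorted): E 53.50, G 39.17, D 24.25, B 7.43, A 1.82, C 0.97, F 0.77
take E (4 @ 214); take G (6 @ 235); take D (12 @ 291); take B (7 @ 52); take A (33 @ 60); take 8/29 of C → 7.72. Capacity used 70/70.
5 item(s) taken whole; one partial (take 8/29 of C).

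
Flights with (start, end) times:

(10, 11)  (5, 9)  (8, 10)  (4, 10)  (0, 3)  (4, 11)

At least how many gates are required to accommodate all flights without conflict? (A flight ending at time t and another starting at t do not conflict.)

4

The answer is the maximum number of intervals overlapping at any instant.
Events (time:±→running): 0:+→1 3:-→0 4:+→1 4:+→2 5:+→3 8:+→4 … peak 4.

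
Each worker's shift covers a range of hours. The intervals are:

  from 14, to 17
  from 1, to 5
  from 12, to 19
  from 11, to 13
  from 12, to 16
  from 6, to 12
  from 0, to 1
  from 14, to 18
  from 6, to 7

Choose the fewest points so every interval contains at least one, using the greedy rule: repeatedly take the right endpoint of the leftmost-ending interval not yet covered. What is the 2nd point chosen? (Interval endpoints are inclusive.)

By right end: [0,1]  [1,5]  [6,7]  [6,12]  [11,13]  [12,16]  [14,17]  [14,18]  [12,19]
[0,1] uncovered → point at 1; [6,7] uncovered → point at 7; [11,13] uncovered → point at 13; [14,17] uncovered → point at 17.
Points: 1, 7, 13, 17 (4 total).

7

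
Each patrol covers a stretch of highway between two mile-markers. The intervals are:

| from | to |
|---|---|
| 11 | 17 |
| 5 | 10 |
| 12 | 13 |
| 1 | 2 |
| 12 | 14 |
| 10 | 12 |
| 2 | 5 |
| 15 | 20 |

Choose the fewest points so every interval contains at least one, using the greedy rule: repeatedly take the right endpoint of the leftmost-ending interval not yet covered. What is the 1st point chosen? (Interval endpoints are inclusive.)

By right end: [1,2]  [2,5]  [5,10]  [10,12]  [12,13]  [12,14]  [11,17]  [15,20]
[1,2] uncovered → point at 2; [5,10] uncovered → point at 10; [12,13] uncovered → point at 13; [15,20] uncovered → point at 20.
Points: 2, 10, 13, 20 (4 total).

2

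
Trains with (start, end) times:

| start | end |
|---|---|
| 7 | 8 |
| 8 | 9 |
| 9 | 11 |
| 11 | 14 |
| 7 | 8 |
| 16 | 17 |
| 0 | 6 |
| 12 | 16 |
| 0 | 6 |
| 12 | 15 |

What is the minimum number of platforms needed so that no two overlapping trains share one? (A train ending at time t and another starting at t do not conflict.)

3

Count concurrent intervals with a sweep; the peak is the room count.
Events (time:±→running): 0:+→1 0:+→2 6:-→1 6:-→0 7:+→1 7:+→2 8:-→1 8:-→0 8:+→1 9:-→0 9:+→1 11:-→0 11:+→1 12:+→2 12:+→3 … peak 3.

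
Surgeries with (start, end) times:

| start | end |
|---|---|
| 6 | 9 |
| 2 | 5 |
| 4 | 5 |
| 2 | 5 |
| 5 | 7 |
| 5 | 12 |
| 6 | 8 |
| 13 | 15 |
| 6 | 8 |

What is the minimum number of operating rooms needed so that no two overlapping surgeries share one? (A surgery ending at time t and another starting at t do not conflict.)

The answer is the maximum number of intervals overlapping at any instant.
Events (time:±→running): 2:+→1 2:+→2 4:+→3 5:-→2 5:-→1 5:-→0 5:+→1 5:+→2 6:+→3 6:+→4 6:+→5 … peak 5.

5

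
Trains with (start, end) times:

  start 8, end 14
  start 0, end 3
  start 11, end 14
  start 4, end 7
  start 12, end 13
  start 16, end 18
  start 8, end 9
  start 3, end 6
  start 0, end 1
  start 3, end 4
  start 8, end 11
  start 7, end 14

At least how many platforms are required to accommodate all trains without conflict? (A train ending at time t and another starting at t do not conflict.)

4

Events (time:±→running): 0:+→1 0:+→2 1:-→1 3:-→0 3:+→1 3:+→2 4:-→1 4:+→2 6:-→1 7:-→0 7:+→1 8:+→2 8:+→3 8:+→4 … peak 4.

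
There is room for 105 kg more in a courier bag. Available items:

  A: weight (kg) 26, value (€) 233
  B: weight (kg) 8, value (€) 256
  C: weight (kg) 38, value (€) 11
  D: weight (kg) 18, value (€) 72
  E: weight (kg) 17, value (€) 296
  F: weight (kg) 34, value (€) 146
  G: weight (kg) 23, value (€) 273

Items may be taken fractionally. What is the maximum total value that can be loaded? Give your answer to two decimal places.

Sort by value per unit weight and fill in that order.
Ratios (sorted): B 32.00, E 17.41, G 11.87, A 8.96, F 4.29, D 4.00, C 0.29
take B (8 @ 256); take E (17 @ 296); take G (23 @ 273); take A (26 @ 233); take 31/34 of F → 133.12. Capacity used 105/105.
Total value = 1191.12

1191.12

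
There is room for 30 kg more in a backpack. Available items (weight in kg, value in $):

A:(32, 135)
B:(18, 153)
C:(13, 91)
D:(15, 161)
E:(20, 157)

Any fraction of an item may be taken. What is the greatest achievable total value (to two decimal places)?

Sort by value per unit weight and fill in that order.
Order: D (161/15=10.73) > B (153/18=8.50) > E (157/20=7.85) > C (91/13=7.00) > A (135/32=4.22)
Fill: take D (15 @ 161) → take 15/18 of B → 127.50; 30/30 used.
Total value = 288.50

288.50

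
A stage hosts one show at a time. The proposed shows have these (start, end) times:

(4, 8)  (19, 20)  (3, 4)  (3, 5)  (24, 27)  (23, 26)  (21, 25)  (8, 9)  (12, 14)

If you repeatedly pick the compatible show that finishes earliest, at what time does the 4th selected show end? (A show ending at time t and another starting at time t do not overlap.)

14

Order by finish time; keep every interval that doesn't clash with the previous kept one.
By end time: (3,4), (3,5), (4,8), (8,9), (12,14), (19,20), (21,25), (23,26), (24,27).
Pick (3,4); next start ≥ 4 → (4,8); next start ≥ 8 → (8,9); next start ≥ 9 → (12,14); next start ≥ 14 → (19,20); next start ≥ 20 → (21,25).
Selected: (3,4) (4,8) (8,9) (12,14) (19,20) (21,25)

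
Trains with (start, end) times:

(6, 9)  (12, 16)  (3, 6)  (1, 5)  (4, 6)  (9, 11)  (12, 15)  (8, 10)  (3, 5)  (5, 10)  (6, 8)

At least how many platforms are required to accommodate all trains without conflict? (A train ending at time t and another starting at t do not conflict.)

The answer is the maximum number of intervals overlapping at any instant.
starts: [1, 3, 3, 4, 5, 6, 6, 8, 9, 12, 12]
ends:   [5, 5, 6, 6, 8, 9, 10, 10, 11, 15, 16]
s1→1 s3→2 s3→3 s4→4  — peak 4.

4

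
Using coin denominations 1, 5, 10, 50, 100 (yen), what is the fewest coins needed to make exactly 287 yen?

Use the largest denomination that fits, subtract, and repeat.
287 = 2×100 + 1×50 + 3×10 + 1×5 + 2×1
Total coins = 2 + 1 + 3 + 1 + 2 = 9

9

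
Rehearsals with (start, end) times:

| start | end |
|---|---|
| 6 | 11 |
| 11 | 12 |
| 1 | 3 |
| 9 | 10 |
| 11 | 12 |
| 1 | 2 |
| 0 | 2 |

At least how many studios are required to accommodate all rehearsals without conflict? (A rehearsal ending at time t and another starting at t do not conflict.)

starts: [0, 1, 1, 6, 9, 11, 11]
ends:   [2, 2, 3, 10, 11, 12, 12]
s0→1 s1→2 s1→3  — peak 3.

3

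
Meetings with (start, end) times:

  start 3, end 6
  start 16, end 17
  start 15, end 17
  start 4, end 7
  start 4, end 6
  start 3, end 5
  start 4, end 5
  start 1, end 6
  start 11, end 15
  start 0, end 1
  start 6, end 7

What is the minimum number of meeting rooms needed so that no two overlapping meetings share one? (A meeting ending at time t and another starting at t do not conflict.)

starts: [0, 1, 3, 3, 4, 4, 4, 6, 11, 15, 16]
ends:   [1, 5, 5, 6, 6, 6, 7, 7, 15, 17, 17]
s0→1 e1→0 s1→1 s3→2 s3→3 s4→4 s4→5 s4→6  — peak 6.

6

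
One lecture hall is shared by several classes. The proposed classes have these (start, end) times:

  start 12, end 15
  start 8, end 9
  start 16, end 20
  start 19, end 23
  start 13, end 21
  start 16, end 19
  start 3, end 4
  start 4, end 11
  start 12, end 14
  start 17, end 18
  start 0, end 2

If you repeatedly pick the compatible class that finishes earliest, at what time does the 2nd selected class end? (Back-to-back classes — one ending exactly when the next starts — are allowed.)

Greedy by earliest finish: after sorting by end time, pick each interval compatible with the last pick.
By end time: (0,2), (3,4), (8,9), (4,11), (12,14), (12,15), (17,18), (16,19), (16,20), (13,21), (19,23).
Pick (0,2); next start ≥ 2 → (3,4); next start ≥ 4 → (8,9); next start ≥ 9 → (12,14); next start ≥ 14 → (17,18); next start ≥ 18 → (19,23).
Selected: (0,2) (3,4) (8,9) (12,14) (17,18) (19,23)

4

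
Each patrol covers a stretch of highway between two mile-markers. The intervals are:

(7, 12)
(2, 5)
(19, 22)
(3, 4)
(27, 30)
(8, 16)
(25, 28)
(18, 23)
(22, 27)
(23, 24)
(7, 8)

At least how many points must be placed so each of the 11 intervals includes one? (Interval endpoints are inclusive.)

Sorted: [3,4] [2,5] [7,8] [7,12] [8,16] [19,22] [18,23] [23,24] [22,27] [25,28] [27,30]
{[3,4],[2,5]} hit by 4; {[7,8],[7,12],[8,16]} hit by 8; {[19,22],[18,23]} hit by 22; {[23,24],[22,27]} hit by 24; {[25,28],[27,30]} hit by 28.
Points: 4, 8, 22, 24, 28 (5 total).

5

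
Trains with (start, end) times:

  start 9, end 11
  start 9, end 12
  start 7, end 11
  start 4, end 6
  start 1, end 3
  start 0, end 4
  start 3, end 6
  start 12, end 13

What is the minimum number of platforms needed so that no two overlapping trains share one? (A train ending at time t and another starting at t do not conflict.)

3

The answer is the maximum number of intervals overlapping at any instant.
starts: [0, 1, 3, 4, 7, 9, 9, 12]
ends:   [3, 4, 6, 6, 11, 11, 12, 13]
s0→1 s1→2 e3→1 s3→2 e4→1 s4→2 e6→1 e6→0 s7→1 s9→2 s9→3  — peak 3.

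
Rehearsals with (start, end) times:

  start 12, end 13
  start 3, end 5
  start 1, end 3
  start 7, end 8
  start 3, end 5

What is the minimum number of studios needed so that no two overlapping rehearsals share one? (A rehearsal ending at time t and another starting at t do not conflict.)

2

Events (time:±→running): 1:+→1 3:-→0 3:+→1 3:+→2 … peak 2.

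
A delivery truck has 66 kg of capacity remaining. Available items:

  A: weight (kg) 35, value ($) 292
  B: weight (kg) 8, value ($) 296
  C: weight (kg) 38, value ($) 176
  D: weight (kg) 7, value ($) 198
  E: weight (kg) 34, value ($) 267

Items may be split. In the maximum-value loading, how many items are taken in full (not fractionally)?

Sort by value per unit weight and fill in that order.
Ratios (sorted): B 37.00, D 28.29, A 8.34, E 7.85, C 4.63
take B (8 @ 296); take D (7 @ 198); take A (35 @ 292); take 16/34 of E → 125.65. Capacity used 66/66.
3 item(s) taken whole; one partial (take 16/34 of E).

3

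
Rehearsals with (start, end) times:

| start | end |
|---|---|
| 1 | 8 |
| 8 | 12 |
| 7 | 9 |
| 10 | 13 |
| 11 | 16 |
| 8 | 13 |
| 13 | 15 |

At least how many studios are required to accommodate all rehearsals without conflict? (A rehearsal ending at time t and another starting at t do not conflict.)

The answer is the maximum number of intervals overlapping at any instant.
starts: [1, 7, 8, 8, 10, 11, 13]
ends:   [8, 9, 12, 13, 13, 15, 16]
s1→1 s7→2 e8→1 s8→2 s8→3 e9→2 s10→3 s11→4  — peak 4.

4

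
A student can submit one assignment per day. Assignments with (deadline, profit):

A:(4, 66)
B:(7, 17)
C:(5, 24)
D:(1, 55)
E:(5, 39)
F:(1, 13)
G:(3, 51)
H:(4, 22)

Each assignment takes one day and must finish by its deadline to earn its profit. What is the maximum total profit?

252

Profit order: A=66 D=55 G=51 E=39 C=24 H=22 B=17 F=13
Assign: A→slot 4, D→slot 1, G→slot 3, E→slot 5, C→slot 2, H skipped, B→slot 7, F skipped.
Slots: [1:D] [2:C] [3:G] [4:A] [5:E] [7:B]
Profit = 55 + 24 + 51 + 66 + 39 + 17 = 252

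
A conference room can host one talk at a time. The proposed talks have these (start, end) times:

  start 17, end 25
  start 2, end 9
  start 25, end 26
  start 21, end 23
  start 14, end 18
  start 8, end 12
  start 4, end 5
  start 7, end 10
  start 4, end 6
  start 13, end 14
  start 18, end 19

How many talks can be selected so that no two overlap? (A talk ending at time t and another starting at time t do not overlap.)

Greedy by earliest finish: after sorting by end time, pick each interval compatible with the last pick.
Sorted by end: (4,5)  (4,6)  (2,9)  (7,10)  (8,12)  (13,14)  (14,18)  (18,19)  (21,23)  (17,25)  (25,26)
take (4,5); skip (4,6); skip (2,9); take (7,10); take (13,14); take (14,18); take (18,19); take (21,23); take (25,26).
Selected 7 talks.

7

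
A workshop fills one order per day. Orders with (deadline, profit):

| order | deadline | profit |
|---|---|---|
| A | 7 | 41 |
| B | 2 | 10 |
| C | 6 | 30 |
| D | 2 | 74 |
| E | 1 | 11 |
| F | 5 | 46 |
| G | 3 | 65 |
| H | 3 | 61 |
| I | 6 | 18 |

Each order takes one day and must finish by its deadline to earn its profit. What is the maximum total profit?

335

By profit: D(d2,74), G(d3,65), H(d3,61), F(d5,46), A(d7,41), C(d6,30), I(d6,18), E(d1,11), B(d2,10)
D→slot 2; G→slot 3; H→slot 1; F→slot 5; A→slot 7; C→slot 6; I→slot 4; E skipped; B skipped.
Profit = 61 + 74 + 65 + 18 + 46 + 30 + 41 = 335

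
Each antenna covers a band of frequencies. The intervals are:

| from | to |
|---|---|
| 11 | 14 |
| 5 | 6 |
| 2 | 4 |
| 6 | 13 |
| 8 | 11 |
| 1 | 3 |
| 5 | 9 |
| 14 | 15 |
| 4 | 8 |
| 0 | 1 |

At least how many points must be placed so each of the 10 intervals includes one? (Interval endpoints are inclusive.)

5

Sort by right endpoint; whenever an interval is uncovered, place a point at its right end.
Sorted: [0,1] [1,3] [2,4] [5,6] [4,8] [5,9] [8,11] [6,13] [11,14] [14,15]
{[0,1],[1,3]} hit by 1; {[2,4]} hit by 4; {[5,6],[4,8],[5,9]} hit by 6; {[8,11],[6,13],[11,14]} hit by 11; {[14,15]} hit by 15.
Points: 1, 4, 6, 11, 15 (5 total).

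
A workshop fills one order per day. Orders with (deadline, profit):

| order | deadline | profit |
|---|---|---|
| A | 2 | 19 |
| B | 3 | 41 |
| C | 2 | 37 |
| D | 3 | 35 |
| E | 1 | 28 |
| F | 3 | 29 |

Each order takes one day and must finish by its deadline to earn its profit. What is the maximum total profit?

By profit: B(d3,41), C(d2,37), D(d3,35), F(d3,29), E(d1,28), A(d2,19)
B→slot 3; C→slot 2; D→slot 1; F skipped; E skipped; A skipped.
Profit = 35 + 37 + 41 = 113

113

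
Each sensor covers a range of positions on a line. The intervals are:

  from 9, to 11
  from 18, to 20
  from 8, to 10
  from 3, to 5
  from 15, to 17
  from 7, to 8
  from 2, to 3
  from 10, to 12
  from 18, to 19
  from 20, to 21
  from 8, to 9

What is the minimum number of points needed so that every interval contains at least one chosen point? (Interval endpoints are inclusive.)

Process intervals by earliest right end; each time one isn't hit yet, stab at its right endpoint.
Sorted: [2,3] [3,5] [7,8] [8,9] [8,10] [9,11] [10,12] [15,17] [18,19] [18,20] [20,21]
{[2,3],[3,5]} hit by 3; {[7,8],[8,9],[8,10]} hit by 8; {[9,11],[10,12]} hit by 11; {[15,17]} hit by 17; {[18,19],[18,20]} hit by 19; {[20,21]} hit by 21.
Points: 3, 8, 11, 17, 19, 21 (6 total).

6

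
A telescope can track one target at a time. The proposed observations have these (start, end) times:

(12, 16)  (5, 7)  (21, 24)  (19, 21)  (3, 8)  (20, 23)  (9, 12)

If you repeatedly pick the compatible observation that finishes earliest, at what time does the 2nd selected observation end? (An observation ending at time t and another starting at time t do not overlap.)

Order by finish time; keep every interval that doesn't clash with the previous kept one.
Sorted by end: (5,7)  (3,8)  (9,12)  (12,16)  (19,21)  (20,23)  (21,24)
take (5,7); skip (3,8); take (9,12); take (12,16); take (19,21); take (21,24).
Selected: (5,7) (9,12) (12,16) (19,21) (21,24)

12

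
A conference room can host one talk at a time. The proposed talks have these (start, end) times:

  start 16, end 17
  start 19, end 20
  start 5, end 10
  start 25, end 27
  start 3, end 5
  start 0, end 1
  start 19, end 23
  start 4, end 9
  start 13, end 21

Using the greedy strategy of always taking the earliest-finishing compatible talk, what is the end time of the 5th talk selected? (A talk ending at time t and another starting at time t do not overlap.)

20

By end time: (0,1), (3,5), (4,9), (5,10), (16,17), (19,20), (13,21), (19,23), (25,27).
Pick (0,1); next start ≥ 1 → (3,5); next start ≥ 5 → (5,10); next start ≥ 10 → (16,17); next start ≥ 17 → (19,20); next start ≥ 20 → (25,27).
Selected: (0,1) (3,5) (5,10) (16,17) (19,20) (25,27)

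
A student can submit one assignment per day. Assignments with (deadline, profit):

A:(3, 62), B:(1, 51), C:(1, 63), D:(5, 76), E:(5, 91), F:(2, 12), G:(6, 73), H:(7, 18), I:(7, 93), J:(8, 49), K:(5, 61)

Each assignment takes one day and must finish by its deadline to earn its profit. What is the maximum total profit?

568

Sort by profit descending; place each in the latest free slot ≤ its deadline.
By profit: I(d7,93), E(d5,91), D(d5,76), G(d6,73), C(d1,63), A(d3,62), K(d5,61), B(d1,51), J(d8,49), H(d7,18), F(d2,12)
I→slot 7; E→slot 5; D→slot 4; G→slot 6; C→slot 1; A→slot 3; K→slot 2; B skipped; J→slot 8; H skipped; F skipped.
Profit = 63 + 61 + 62 + 76 + 91 + 73 + 93 + 49 = 568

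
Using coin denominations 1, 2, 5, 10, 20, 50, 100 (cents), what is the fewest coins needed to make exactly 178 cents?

Use the largest denomination that fits, subtract, and repeat.
178 = 1×100 + 1×50 + 1×20 + 1×5 + 1×2 + 1×1
Total coins = 1 + 1 + 1 + 1 + 1 + 1 = 6

6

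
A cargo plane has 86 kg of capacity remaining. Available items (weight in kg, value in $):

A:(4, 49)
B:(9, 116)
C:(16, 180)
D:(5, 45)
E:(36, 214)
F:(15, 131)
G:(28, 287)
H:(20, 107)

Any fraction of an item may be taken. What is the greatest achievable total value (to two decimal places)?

861.50

Ratios (sorted): B 12.89, A 12.25, C 11.25, G 10.25, D 9.00, F 8.73, E 5.94, H 5.35
take B (9 @ 116); take A (4 @ 49); take C (16 @ 180); take G (28 @ 287); take D (5 @ 45); take F (15 @ 131); take 9/36 of E → 53.50. Capacity used 86/86.
Total value = 861.50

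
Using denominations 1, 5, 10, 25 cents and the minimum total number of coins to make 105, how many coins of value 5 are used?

1

105 = 4×25 + 1×5
Count of 5: 1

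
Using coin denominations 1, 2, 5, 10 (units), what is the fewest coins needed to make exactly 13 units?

Use the largest denomination that fits, subtract, and repeat.
13 = 1×10 + 1×2 + 1×1
Total coins = 1 + 1 + 1 = 3

3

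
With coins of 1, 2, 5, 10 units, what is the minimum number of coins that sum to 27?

4

27 = 2×10 + 1×5 + 1×2
Total coins = 2 + 1 + 1 = 4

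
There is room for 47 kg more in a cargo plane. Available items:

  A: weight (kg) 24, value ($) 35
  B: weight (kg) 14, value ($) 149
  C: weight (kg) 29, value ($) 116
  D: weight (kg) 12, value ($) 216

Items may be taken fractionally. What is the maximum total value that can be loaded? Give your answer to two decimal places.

Greedy by value/weight ratio, highest first.
Ratios (sorted): D 18.00, B 10.64, C 4.00, A 1.46
take D (12 @ 216); take B (14 @ 149); take 21/29 of C → 84.00. Capacity used 47/47.
Total value = 449.00

449.00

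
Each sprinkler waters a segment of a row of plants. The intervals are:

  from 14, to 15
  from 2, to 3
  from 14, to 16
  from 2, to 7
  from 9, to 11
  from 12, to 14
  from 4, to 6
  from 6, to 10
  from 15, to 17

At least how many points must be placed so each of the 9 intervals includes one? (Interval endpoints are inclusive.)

Process intervals by earliest right end; each time one isn't hit yet, stab at its right endpoint.
By right end: [2,3]  [4,6]  [2,7]  [6,10]  [9,11]  [12,14]  [14,15]  [14,16]  [15,17]
[2,3] uncovered → point at 3; [4,6] uncovered → point at 6; [9,11] uncovered → point at 11; [12,14] uncovered → point at 14; [15,17] uncovered → point at 17.
Points: 3, 6, 11, 14, 17 (5 total).

5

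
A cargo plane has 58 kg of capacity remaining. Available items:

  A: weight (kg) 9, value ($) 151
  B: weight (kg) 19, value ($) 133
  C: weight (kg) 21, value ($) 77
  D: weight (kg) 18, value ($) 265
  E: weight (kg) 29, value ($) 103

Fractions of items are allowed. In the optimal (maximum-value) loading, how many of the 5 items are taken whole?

Order: A (151/9=16.78) > D (265/18=14.72) > B (133/19=7.00) > C (77/21=3.67) > E (103/29=3.55)
Fill: take A (9 @ 151) → take D (18 @ 265) → take B (19 @ 133) → take 12/21 of C → 44.00; 58/58 used.
3 item(s) taken whole; one partial (take 12/21 of C).

3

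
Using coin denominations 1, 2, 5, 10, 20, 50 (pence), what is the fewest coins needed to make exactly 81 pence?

Greedy: take as many of the largest coin as possible, then repeat with the remainder.
81 − 1×50→31 − 1×20→11 − 1×10→1 − 1×1→0
Total coins = 1 + 1 + 1 + 1 = 4

4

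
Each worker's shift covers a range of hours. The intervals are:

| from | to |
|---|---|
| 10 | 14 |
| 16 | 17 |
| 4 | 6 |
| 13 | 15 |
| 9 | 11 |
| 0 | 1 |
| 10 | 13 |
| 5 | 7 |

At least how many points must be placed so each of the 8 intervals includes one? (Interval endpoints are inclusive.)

Sort by right endpoint; whenever an interval is uncovered, place a point at its right end.
By right end: [0,1]  [4,6]  [5,7]  [9,11]  [10,13]  [10,14]  [13,15]  [16,17]
[0,1] uncovered → point at 1; [4,6] uncovered → point at 6; [9,11] uncovered → point at 11; [13,15] uncovered → point at 15; [16,17] uncovered → point at 17.
Points: 1, 6, 11, 15, 17 (5 total).

5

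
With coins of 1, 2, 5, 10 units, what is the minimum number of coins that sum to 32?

32 = 3×10 + 1×2
Total coins = 3 + 1 = 4

4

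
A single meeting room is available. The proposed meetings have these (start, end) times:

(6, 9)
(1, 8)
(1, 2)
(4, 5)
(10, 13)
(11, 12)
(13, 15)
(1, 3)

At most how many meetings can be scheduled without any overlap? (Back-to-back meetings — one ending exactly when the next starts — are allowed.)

By end time: (1,2), (1,3), (4,5), (1,8), (6,9), (11,12), (10,13), (13,15).
Pick (1,2); next start ≥ 2 → (4,5); next start ≥ 5 → (6,9); next start ≥ 9 → (11,12); next start ≥ 12 → (13,15).
Selected 5 meetings.

5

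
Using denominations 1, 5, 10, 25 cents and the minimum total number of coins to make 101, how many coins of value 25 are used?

4

Greedy: take as many of the largest coin as possible, then repeat with the remainder.
101 − 4×25→1 − 1×1→0
Count of 25: 4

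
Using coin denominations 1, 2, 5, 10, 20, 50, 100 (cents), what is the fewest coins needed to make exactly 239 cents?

Greedy: take as many of the largest coin as possible, then repeat with the remainder.
239 = 2×100 + 1×20 + 1×10 + 1×5 + 2×2
Total coins = 2 + 1 + 1 + 1 + 2 = 7

7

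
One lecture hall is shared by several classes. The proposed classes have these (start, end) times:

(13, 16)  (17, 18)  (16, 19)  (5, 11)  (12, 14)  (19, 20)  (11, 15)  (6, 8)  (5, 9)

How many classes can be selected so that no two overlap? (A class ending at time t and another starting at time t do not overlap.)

Order by finish time; keep every interval that doesn't clash with the previous kept one.
By end time: (6,8), (5,9), (5,11), (12,14), (11,15), (13,16), (17,18), (16,19), (19,20).
Pick (6,8); next start ≥ 8 → (12,14); next start ≥ 14 → (17,18); next start ≥ 18 → (19,20).
Selected 4 classes.

4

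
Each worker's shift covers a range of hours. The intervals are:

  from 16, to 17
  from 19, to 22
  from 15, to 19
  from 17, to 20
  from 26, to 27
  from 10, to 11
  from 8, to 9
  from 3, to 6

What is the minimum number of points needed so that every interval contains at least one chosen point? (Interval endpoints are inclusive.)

Sort by right endpoint; whenever an interval is uncovered, place a point at its right end.
Sorted: [3,6] [8,9] [10,11] [16,17] [15,19] [17,20] [19,22] [26,27]
{[3,6]} hit by 6; {[8,9]} hit by 9; {[10,11]} hit by 11; {[16,17],[15,19],[17,20]} hit by 17; {[19,22]} hit by 22; {[26,27]} hit by 27.
Points: 6, 9, 11, 17, 22, 27 (6 total).

6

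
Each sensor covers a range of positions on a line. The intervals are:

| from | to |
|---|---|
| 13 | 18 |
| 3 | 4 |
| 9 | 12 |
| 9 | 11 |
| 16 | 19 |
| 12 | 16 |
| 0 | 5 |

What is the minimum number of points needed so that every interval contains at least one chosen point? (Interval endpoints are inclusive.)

Process intervals by earliest right end; each time one isn't hit yet, stab at its right endpoint.
By right end: [3,4]  [0,5]  [9,11]  [9,12]  [12,16]  [13,18]  [16,19]
[3,4] uncovered → point at 4; [9,11] uncovered → point at 11; [12,16] uncovered → point at 16.
Points: 4, 11, 16 (3 total).

3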